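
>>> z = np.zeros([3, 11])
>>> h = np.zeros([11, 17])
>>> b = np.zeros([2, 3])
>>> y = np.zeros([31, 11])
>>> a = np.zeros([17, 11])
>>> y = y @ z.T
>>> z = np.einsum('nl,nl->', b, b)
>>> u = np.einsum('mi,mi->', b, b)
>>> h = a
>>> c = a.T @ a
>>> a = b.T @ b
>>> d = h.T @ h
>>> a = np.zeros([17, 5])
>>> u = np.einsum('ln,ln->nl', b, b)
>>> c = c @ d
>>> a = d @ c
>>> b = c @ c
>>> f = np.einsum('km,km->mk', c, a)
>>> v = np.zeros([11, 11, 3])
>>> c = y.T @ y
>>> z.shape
()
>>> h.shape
(17, 11)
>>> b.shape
(11, 11)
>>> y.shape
(31, 3)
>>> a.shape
(11, 11)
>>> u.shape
(3, 2)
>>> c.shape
(3, 3)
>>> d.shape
(11, 11)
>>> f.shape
(11, 11)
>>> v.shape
(11, 11, 3)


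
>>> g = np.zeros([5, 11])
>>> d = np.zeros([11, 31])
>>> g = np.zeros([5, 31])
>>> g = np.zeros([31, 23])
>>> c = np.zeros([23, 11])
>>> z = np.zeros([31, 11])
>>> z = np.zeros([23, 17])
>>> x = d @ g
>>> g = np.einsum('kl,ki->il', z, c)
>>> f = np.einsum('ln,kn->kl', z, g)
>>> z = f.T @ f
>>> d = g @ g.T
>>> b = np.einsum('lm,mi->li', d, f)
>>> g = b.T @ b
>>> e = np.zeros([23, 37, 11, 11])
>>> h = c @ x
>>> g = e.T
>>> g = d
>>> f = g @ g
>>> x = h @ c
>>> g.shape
(11, 11)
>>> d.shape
(11, 11)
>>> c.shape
(23, 11)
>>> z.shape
(23, 23)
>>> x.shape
(23, 11)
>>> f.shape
(11, 11)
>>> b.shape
(11, 23)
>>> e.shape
(23, 37, 11, 11)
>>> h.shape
(23, 23)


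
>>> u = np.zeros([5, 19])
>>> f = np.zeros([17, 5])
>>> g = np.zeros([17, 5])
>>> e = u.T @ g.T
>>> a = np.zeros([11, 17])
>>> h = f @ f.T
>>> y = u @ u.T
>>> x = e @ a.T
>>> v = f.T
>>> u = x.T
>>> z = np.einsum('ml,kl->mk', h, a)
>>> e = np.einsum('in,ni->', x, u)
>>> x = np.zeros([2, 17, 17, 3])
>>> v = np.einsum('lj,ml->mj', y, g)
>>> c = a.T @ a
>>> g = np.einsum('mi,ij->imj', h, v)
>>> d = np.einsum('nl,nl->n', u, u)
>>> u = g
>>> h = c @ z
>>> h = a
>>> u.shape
(17, 17, 5)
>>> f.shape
(17, 5)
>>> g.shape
(17, 17, 5)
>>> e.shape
()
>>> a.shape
(11, 17)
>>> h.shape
(11, 17)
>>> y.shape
(5, 5)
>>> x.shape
(2, 17, 17, 3)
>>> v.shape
(17, 5)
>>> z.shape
(17, 11)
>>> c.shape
(17, 17)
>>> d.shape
(11,)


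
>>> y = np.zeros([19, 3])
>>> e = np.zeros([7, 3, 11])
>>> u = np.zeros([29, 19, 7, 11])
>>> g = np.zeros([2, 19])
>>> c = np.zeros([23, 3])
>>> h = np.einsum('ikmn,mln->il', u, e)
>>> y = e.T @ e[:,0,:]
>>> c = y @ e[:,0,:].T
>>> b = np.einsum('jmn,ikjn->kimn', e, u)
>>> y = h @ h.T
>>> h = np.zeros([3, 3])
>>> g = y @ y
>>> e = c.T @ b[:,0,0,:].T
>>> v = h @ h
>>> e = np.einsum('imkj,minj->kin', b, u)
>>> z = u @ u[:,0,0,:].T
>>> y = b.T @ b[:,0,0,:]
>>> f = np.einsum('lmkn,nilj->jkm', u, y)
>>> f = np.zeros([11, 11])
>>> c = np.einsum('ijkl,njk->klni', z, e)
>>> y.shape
(11, 3, 29, 11)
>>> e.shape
(3, 19, 7)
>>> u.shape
(29, 19, 7, 11)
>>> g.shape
(29, 29)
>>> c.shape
(7, 29, 3, 29)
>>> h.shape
(3, 3)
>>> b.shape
(19, 29, 3, 11)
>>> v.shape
(3, 3)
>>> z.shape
(29, 19, 7, 29)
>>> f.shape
(11, 11)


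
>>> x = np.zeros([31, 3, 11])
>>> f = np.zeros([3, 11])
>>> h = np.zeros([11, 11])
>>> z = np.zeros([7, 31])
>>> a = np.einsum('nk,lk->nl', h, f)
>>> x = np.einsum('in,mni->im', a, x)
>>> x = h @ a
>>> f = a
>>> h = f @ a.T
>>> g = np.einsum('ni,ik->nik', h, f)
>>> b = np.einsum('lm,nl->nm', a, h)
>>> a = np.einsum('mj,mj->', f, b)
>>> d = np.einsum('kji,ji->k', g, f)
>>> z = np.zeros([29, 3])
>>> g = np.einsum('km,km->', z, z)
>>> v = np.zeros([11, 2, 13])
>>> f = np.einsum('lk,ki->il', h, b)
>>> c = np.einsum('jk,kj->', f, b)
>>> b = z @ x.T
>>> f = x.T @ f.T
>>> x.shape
(11, 3)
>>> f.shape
(3, 3)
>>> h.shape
(11, 11)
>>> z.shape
(29, 3)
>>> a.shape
()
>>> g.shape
()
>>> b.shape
(29, 11)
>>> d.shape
(11,)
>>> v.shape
(11, 2, 13)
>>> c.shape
()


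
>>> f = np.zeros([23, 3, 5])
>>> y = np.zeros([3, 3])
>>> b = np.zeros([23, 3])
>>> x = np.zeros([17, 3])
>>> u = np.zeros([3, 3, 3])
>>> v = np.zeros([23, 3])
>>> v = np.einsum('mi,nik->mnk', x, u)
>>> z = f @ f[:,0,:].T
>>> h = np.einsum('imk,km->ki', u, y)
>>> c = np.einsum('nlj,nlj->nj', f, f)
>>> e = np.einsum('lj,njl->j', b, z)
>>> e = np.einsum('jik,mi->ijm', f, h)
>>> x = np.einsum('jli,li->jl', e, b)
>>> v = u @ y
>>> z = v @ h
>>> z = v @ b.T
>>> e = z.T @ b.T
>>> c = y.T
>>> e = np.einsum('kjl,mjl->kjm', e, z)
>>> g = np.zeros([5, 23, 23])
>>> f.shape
(23, 3, 5)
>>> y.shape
(3, 3)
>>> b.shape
(23, 3)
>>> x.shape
(3, 23)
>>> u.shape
(3, 3, 3)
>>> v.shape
(3, 3, 3)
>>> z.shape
(3, 3, 23)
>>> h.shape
(3, 3)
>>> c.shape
(3, 3)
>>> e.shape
(23, 3, 3)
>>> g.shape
(5, 23, 23)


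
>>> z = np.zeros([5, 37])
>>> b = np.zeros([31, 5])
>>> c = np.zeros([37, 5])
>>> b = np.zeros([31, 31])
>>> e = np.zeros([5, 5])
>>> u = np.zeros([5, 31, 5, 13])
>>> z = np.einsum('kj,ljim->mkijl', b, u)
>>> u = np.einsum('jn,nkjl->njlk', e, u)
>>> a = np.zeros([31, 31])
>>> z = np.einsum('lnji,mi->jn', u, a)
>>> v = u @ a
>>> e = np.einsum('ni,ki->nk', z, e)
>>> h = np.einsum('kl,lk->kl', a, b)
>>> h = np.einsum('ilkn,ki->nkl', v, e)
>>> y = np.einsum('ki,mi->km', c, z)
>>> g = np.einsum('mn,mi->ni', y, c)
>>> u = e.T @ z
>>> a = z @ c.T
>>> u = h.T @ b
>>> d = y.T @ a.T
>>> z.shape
(13, 5)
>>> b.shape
(31, 31)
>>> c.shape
(37, 5)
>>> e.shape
(13, 5)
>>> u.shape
(5, 13, 31)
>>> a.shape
(13, 37)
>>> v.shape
(5, 5, 13, 31)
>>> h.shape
(31, 13, 5)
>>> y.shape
(37, 13)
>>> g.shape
(13, 5)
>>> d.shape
(13, 13)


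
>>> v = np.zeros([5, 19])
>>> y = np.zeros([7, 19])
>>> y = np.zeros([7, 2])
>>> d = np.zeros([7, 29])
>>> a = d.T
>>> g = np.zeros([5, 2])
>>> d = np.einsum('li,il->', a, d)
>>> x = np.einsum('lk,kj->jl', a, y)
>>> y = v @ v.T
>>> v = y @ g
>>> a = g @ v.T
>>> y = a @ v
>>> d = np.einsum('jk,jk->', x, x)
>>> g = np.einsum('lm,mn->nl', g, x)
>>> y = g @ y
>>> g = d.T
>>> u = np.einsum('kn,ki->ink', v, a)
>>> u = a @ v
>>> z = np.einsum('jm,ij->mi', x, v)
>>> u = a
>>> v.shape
(5, 2)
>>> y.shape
(29, 2)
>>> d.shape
()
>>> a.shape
(5, 5)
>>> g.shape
()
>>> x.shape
(2, 29)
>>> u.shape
(5, 5)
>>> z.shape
(29, 5)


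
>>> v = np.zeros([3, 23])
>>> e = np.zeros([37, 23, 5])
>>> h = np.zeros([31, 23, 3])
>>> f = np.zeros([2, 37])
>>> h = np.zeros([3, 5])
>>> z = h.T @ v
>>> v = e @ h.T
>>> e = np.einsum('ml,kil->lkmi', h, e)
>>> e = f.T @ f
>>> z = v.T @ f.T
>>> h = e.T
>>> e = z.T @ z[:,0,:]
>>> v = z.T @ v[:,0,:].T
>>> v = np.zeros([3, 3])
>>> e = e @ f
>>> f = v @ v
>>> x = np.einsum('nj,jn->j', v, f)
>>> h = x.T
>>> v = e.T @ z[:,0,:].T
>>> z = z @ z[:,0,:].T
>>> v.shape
(37, 23, 3)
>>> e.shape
(2, 23, 37)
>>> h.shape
(3,)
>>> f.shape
(3, 3)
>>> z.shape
(3, 23, 3)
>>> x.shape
(3,)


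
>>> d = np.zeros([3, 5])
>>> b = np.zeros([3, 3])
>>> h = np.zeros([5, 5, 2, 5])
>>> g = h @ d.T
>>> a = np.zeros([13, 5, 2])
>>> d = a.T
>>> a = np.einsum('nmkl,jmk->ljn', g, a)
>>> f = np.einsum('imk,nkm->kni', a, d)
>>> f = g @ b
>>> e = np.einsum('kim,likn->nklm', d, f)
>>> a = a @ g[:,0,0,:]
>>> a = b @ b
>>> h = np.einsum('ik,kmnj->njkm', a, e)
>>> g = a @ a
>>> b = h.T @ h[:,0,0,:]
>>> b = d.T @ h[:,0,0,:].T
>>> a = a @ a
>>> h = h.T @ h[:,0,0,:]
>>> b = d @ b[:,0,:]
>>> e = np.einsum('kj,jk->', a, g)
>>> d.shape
(2, 5, 13)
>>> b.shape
(2, 5, 5)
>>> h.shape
(2, 3, 13, 2)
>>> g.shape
(3, 3)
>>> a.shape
(3, 3)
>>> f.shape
(5, 5, 2, 3)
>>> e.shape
()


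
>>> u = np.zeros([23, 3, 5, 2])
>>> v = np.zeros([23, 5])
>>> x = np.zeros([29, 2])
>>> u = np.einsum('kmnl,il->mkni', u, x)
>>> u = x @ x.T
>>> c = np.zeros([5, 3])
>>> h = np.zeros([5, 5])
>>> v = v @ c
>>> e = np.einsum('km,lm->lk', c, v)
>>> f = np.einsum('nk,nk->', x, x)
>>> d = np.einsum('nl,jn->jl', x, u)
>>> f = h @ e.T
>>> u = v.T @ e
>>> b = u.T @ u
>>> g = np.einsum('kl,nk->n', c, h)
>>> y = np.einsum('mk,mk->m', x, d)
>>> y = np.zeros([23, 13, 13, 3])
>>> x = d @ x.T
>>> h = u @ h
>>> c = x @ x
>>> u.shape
(3, 5)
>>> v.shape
(23, 3)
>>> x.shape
(29, 29)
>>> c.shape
(29, 29)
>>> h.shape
(3, 5)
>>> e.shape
(23, 5)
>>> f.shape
(5, 23)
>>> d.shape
(29, 2)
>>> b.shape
(5, 5)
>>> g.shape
(5,)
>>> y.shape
(23, 13, 13, 3)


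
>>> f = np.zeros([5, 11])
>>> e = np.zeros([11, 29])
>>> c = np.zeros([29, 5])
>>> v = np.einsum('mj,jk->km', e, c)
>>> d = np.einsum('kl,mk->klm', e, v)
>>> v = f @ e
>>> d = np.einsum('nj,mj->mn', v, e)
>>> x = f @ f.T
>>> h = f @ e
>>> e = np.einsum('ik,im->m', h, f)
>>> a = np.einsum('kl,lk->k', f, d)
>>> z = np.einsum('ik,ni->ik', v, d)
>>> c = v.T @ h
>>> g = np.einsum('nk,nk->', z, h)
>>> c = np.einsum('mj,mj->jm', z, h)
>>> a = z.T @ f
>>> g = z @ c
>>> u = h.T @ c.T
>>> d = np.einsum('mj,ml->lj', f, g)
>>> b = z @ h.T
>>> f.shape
(5, 11)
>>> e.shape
(11,)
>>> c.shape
(29, 5)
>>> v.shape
(5, 29)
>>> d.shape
(5, 11)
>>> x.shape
(5, 5)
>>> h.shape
(5, 29)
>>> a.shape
(29, 11)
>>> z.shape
(5, 29)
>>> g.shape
(5, 5)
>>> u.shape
(29, 29)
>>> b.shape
(5, 5)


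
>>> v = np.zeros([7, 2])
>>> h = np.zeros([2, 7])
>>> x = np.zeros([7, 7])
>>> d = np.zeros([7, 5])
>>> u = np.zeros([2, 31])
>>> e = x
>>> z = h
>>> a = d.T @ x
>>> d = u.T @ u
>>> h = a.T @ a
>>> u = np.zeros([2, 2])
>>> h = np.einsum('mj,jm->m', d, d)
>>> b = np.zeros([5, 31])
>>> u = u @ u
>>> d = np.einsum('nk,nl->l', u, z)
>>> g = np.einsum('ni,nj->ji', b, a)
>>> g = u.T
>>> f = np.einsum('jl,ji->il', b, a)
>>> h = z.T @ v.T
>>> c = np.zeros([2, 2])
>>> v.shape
(7, 2)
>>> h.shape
(7, 7)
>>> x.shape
(7, 7)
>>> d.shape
(7,)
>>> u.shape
(2, 2)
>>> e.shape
(7, 7)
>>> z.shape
(2, 7)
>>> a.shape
(5, 7)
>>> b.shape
(5, 31)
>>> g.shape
(2, 2)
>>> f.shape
(7, 31)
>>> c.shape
(2, 2)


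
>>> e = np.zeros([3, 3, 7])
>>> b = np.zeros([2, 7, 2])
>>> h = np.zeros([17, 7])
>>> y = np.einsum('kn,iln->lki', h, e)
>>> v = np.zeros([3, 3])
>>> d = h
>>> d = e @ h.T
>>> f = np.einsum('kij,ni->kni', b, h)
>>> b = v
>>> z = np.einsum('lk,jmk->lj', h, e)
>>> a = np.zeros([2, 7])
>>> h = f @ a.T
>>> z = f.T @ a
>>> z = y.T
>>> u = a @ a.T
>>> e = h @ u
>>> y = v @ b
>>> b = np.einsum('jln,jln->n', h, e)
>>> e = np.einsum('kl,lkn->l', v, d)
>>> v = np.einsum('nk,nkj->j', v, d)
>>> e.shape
(3,)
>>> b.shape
(2,)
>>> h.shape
(2, 17, 2)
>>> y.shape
(3, 3)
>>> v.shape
(17,)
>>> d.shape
(3, 3, 17)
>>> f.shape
(2, 17, 7)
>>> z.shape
(3, 17, 3)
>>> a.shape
(2, 7)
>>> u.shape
(2, 2)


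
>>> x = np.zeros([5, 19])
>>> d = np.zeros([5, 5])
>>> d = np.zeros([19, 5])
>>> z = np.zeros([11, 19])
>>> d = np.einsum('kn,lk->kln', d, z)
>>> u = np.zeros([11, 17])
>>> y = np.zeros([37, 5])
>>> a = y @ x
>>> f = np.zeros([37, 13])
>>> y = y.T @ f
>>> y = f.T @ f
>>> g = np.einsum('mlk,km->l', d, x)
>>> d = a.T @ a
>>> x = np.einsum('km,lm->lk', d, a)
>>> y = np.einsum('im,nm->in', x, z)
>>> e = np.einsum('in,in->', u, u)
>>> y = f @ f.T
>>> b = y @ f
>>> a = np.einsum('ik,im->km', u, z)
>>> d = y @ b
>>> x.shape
(37, 19)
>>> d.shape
(37, 13)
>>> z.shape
(11, 19)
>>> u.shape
(11, 17)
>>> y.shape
(37, 37)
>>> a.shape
(17, 19)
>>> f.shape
(37, 13)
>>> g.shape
(11,)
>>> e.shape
()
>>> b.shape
(37, 13)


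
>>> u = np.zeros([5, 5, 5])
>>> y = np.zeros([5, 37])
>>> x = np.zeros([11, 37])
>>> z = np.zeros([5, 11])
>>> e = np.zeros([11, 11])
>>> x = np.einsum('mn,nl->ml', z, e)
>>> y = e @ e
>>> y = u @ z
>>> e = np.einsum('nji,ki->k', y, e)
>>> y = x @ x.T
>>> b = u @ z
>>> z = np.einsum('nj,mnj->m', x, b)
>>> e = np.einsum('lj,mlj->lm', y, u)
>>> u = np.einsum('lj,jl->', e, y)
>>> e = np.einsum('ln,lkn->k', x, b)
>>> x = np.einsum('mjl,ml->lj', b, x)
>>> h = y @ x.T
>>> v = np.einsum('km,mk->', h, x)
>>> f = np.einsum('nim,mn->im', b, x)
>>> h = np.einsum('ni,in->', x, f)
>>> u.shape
()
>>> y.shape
(5, 5)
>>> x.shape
(11, 5)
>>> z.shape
(5,)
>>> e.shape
(5,)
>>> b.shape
(5, 5, 11)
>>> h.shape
()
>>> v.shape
()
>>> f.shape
(5, 11)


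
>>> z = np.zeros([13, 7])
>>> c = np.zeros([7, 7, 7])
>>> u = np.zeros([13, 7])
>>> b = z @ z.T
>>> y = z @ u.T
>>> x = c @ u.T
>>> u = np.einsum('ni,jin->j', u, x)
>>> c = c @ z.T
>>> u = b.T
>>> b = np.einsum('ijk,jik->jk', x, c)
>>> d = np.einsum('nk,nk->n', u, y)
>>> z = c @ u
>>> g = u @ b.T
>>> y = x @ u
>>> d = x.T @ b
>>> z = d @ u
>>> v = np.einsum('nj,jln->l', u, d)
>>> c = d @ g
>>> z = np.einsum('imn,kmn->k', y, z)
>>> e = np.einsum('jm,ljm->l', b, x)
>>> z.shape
(13,)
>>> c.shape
(13, 7, 7)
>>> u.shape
(13, 13)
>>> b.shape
(7, 13)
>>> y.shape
(7, 7, 13)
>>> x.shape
(7, 7, 13)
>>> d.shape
(13, 7, 13)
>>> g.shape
(13, 7)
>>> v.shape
(7,)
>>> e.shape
(7,)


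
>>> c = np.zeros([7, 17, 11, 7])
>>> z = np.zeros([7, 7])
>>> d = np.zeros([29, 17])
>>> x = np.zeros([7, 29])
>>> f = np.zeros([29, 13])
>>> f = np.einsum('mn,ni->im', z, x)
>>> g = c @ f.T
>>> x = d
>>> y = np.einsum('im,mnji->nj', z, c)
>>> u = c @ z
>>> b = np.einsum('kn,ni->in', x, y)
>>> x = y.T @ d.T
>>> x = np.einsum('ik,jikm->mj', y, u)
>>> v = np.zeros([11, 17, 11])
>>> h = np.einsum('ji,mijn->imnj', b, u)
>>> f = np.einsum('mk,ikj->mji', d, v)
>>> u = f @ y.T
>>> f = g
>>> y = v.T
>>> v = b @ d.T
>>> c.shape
(7, 17, 11, 7)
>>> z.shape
(7, 7)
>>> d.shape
(29, 17)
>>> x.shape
(7, 7)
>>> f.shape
(7, 17, 11, 29)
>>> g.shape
(7, 17, 11, 29)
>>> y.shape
(11, 17, 11)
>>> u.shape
(29, 11, 17)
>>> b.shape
(11, 17)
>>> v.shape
(11, 29)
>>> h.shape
(17, 7, 7, 11)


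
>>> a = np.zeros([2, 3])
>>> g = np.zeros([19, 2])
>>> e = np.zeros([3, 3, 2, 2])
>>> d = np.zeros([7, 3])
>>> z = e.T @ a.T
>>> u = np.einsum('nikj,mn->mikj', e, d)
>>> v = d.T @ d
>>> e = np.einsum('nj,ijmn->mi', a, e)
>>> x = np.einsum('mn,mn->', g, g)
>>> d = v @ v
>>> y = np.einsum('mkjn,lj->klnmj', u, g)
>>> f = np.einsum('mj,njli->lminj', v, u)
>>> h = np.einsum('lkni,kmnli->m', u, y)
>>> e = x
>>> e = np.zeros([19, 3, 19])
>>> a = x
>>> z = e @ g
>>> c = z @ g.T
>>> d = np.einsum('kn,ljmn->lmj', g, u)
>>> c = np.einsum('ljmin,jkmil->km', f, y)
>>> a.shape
()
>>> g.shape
(19, 2)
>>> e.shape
(19, 3, 19)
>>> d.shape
(7, 2, 3)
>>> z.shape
(19, 3, 2)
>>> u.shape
(7, 3, 2, 2)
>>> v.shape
(3, 3)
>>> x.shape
()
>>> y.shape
(3, 19, 2, 7, 2)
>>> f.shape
(2, 3, 2, 7, 3)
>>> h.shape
(19,)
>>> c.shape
(19, 2)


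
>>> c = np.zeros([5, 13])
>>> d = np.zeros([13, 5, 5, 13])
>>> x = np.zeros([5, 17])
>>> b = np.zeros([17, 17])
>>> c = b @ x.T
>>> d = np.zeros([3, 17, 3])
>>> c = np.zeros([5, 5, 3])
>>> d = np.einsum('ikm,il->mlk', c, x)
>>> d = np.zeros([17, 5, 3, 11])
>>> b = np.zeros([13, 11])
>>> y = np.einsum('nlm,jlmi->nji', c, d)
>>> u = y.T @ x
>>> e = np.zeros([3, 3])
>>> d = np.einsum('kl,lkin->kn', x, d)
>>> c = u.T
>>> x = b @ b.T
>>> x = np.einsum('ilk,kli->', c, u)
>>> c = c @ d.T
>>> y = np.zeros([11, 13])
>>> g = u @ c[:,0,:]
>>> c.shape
(17, 17, 5)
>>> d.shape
(5, 11)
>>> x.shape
()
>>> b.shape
(13, 11)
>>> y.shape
(11, 13)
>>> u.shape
(11, 17, 17)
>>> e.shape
(3, 3)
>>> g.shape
(11, 17, 5)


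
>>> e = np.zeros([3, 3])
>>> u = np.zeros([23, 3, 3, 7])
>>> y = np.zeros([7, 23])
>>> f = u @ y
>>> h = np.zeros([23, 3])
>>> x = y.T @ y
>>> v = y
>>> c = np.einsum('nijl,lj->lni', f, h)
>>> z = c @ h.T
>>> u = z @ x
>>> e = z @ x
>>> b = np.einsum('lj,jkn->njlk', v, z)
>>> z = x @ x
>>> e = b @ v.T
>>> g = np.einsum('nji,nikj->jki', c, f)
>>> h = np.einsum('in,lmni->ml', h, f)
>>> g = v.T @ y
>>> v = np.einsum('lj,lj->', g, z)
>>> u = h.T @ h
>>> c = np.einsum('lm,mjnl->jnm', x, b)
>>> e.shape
(23, 23, 7, 7)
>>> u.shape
(23, 23)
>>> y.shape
(7, 23)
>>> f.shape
(23, 3, 3, 23)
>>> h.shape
(3, 23)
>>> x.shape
(23, 23)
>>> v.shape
()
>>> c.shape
(23, 7, 23)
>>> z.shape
(23, 23)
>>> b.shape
(23, 23, 7, 23)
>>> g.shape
(23, 23)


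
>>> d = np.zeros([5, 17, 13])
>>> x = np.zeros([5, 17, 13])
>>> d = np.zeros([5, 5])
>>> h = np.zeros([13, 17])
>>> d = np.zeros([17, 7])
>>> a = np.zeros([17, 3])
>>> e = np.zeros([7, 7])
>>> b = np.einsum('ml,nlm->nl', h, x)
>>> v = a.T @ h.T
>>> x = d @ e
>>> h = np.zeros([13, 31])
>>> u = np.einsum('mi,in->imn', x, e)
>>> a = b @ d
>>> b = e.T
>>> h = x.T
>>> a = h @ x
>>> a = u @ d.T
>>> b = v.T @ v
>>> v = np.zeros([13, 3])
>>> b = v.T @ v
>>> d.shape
(17, 7)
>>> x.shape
(17, 7)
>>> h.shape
(7, 17)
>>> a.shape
(7, 17, 17)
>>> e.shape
(7, 7)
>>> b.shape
(3, 3)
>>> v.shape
(13, 3)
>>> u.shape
(7, 17, 7)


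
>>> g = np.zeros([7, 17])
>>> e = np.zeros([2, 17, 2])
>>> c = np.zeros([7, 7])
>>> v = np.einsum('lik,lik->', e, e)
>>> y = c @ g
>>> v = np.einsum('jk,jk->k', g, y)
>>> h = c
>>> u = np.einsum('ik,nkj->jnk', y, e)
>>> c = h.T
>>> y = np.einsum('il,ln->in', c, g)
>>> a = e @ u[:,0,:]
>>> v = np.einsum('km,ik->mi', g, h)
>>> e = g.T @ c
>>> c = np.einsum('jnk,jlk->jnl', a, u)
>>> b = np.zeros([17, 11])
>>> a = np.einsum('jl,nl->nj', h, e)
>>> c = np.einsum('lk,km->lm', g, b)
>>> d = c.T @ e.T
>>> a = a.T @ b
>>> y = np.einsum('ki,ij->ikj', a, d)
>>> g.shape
(7, 17)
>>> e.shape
(17, 7)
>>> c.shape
(7, 11)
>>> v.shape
(17, 7)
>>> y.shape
(11, 7, 17)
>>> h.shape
(7, 7)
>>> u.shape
(2, 2, 17)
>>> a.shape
(7, 11)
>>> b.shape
(17, 11)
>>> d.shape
(11, 17)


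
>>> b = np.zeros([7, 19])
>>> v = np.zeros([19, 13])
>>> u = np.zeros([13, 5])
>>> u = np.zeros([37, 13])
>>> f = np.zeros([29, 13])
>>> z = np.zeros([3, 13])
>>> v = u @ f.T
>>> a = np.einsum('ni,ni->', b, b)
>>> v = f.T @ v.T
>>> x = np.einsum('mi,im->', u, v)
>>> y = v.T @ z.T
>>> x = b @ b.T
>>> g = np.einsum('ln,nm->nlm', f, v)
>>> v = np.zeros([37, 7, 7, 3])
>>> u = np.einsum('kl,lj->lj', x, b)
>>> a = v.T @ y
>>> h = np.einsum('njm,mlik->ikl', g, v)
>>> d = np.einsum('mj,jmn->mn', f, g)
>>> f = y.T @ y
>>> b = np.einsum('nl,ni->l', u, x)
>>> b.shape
(19,)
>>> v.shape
(37, 7, 7, 3)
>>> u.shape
(7, 19)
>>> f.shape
(3, 3)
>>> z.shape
(3, 13)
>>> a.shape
(3, 7, 7, 3)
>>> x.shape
(7, 7)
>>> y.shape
(37, 3)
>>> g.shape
(13, 29, 37)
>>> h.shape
(7, 3, 7)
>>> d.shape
(29, 37)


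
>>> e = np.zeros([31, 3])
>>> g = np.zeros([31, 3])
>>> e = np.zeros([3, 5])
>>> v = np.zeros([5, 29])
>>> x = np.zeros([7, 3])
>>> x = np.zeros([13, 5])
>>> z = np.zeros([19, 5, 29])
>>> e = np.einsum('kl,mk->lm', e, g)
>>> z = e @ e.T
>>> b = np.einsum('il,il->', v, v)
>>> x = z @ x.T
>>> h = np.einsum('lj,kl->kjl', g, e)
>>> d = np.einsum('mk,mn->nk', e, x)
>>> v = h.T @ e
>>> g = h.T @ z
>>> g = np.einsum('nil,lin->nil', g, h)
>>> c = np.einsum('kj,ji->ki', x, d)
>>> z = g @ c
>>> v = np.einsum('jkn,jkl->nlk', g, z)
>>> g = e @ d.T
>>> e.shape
(5, 31)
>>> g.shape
(5, 13)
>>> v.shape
(5, 31, 3)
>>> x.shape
(5, 13)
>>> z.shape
(31, 3, 31)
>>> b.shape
()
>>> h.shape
(5, 3, 31)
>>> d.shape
(13, 31)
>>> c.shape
(5, 31)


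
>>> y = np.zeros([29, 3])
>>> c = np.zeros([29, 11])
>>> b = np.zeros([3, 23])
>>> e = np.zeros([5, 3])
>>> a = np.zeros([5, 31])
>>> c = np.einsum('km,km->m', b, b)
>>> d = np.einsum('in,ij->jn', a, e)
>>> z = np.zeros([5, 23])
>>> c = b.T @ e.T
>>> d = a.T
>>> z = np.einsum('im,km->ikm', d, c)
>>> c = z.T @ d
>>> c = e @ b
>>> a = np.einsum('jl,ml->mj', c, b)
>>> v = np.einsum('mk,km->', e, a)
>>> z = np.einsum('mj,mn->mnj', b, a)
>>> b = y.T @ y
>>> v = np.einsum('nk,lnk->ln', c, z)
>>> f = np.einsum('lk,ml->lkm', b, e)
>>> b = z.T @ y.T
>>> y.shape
(29, 3)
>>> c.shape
(5, 23)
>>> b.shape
(23, 5, 29)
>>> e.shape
(5, 3)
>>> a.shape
(3, 5)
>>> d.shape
(31, 5)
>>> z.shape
(3, 5, 23)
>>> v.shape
(3, 5)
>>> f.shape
(3, 3, 5)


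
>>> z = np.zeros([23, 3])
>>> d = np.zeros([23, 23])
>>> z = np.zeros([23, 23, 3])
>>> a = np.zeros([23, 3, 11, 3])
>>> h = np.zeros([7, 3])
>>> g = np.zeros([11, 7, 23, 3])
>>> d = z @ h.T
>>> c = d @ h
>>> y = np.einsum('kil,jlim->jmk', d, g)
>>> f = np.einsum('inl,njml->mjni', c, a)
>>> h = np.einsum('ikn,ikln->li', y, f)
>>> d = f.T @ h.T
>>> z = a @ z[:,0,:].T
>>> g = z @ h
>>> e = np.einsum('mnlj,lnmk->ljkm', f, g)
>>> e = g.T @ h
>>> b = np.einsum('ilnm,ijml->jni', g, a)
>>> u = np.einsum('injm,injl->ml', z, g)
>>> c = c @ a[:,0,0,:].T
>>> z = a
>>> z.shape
(23, 3, 11, 3)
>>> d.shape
(23, 23, 3, 23)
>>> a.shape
(23, 3, 11, 3)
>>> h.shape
(23, 11)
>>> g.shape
(23, 3, 11, 11)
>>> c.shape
(23, 23, 23)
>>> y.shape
(11, 3, 23)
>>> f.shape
(11, 3, 23, 23)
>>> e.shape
(11, 11, 3, 11)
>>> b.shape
(3, 11, 23)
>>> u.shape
(23, 11)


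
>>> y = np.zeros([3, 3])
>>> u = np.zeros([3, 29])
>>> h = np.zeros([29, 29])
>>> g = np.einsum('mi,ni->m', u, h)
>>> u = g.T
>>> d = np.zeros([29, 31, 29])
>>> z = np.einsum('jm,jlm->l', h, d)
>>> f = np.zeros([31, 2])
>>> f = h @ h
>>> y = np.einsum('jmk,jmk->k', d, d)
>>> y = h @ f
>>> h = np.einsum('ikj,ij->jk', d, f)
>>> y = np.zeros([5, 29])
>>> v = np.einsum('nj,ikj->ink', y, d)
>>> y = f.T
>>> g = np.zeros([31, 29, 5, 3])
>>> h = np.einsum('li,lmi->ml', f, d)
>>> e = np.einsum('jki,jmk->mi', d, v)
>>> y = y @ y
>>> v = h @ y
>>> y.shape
(29, 29)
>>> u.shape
(3,)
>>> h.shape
(31, 29)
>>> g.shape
(31, 29, 5, 3)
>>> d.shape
(29, 31, 29)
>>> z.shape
(31,)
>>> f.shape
(29, 29)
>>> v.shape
(31, 29)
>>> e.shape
(5, 29)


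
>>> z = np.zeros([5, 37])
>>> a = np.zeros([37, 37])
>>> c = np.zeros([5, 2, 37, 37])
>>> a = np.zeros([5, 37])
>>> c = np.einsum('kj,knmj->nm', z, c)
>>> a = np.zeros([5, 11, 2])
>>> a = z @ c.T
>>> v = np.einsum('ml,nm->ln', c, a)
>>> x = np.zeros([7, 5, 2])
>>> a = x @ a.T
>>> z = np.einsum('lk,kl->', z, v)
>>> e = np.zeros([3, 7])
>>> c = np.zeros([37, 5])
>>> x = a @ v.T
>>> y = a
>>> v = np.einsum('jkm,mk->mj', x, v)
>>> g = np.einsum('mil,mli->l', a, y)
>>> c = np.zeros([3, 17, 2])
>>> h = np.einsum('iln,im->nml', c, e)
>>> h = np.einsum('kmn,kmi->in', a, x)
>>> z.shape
()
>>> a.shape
(7, 5, 5)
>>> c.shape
(3, 17, 2)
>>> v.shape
(37, 7)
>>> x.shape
(7, 5, 37)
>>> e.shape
(3, 7)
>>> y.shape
(7, 5, 5)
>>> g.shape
(5,)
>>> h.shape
(37, 5)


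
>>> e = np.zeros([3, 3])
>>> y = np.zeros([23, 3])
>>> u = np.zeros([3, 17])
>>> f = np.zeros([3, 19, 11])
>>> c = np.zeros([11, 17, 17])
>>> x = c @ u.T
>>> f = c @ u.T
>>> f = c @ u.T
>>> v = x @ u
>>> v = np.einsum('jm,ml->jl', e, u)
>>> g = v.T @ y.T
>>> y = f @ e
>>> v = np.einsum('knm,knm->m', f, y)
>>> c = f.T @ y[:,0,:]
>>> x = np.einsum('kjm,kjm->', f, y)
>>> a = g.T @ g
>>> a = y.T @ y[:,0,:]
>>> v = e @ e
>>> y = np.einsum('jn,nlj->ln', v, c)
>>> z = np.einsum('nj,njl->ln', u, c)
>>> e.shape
(3, 3)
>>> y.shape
(17, 3)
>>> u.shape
(3, 17)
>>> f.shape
(11, 17, 3)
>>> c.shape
(3, 17, 3)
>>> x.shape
()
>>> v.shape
(3, 3)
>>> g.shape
(17, 23)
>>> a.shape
(3, 17, 3)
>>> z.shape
(3, 3)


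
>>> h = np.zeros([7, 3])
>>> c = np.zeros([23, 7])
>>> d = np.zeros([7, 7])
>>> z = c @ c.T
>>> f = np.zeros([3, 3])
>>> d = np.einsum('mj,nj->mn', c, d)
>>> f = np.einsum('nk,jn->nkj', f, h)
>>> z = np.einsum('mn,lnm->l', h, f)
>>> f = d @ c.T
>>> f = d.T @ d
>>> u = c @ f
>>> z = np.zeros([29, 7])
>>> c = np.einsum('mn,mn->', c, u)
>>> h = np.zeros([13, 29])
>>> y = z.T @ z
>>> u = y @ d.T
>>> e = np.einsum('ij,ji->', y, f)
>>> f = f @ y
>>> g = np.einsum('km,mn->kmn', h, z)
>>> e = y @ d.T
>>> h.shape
(13, 29)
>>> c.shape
()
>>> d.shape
(23, 7)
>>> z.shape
(29, 7)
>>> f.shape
(7, 7)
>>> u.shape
(7, 23)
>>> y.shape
(7, 7)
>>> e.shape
(7, 23)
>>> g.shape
(13, 29, 7)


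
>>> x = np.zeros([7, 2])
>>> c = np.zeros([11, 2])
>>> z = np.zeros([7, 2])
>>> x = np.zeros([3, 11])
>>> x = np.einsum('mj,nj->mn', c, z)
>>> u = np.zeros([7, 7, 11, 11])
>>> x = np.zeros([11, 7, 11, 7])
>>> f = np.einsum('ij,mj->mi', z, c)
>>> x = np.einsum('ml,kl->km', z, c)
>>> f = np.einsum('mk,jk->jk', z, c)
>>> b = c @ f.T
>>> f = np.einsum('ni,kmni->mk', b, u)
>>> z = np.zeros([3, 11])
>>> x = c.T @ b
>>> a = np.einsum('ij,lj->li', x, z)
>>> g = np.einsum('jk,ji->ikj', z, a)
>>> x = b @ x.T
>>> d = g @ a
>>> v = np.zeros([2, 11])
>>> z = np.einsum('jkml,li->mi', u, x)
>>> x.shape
(11, 2)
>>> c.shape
(11, 2)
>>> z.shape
(11, 2)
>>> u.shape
(7, 7, 11, 11)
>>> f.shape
(7, 7)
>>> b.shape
(11, 11)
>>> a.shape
(3, 2)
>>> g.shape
(2, 11, 3)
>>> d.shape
(2, 11, 2)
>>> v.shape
(2, 11)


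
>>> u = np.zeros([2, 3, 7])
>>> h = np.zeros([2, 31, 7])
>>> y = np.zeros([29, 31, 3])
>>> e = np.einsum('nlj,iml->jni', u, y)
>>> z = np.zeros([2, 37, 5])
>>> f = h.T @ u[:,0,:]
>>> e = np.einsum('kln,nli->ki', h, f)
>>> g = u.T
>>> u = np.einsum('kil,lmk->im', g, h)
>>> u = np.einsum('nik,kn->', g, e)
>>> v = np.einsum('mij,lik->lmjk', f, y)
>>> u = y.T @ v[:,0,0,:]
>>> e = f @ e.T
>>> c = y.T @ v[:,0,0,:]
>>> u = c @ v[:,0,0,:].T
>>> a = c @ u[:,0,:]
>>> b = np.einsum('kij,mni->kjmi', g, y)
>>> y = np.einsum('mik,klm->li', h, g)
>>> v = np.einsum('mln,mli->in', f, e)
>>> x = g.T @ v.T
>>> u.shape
(3, 31, 29)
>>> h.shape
(2, 31, 7)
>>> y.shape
(3, 31)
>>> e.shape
(7, 31, 2)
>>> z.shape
(2, 37, 5)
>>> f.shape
(7, 31, 7)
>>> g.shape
(7, 3, 2)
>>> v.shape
(2, 7)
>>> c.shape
(3, 31, 3)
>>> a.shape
(3, 31, 29)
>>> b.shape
(7, 2, 29, 3)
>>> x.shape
(2, 3, 2)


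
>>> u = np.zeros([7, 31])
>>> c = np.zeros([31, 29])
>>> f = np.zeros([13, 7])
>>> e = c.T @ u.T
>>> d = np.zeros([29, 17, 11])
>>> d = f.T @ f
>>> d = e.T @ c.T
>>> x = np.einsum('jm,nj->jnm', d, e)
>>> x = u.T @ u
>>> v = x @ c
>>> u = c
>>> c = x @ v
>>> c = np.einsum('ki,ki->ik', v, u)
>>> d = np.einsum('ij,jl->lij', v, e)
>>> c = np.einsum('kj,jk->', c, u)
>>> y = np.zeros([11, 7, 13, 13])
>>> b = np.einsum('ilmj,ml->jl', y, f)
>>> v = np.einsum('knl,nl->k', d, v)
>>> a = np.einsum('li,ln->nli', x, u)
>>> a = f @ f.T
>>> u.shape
(31, 29)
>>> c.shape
()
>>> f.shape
(13, 7)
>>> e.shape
(29, 7)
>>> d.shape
(7, 31, 29)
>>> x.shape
(31, 31)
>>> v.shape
(7,)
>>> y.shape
(11, 7, 13, 13)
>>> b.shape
(13, 7)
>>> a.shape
(13, 13)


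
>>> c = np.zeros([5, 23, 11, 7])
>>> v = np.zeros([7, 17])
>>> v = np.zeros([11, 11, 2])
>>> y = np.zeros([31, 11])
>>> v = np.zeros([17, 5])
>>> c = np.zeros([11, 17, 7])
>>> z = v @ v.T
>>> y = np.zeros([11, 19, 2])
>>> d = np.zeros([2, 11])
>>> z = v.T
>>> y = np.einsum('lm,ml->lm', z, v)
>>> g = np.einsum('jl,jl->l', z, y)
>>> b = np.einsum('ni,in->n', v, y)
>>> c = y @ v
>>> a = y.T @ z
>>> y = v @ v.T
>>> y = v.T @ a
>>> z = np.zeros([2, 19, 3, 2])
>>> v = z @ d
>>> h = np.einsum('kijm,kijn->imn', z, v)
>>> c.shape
(5, 5)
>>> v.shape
(2, 19, 3, 11)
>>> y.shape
(5, 17)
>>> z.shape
(2, 19, 3, 2)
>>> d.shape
(2, 11)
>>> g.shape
(17,)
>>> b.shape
(17,)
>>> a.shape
(17, 17)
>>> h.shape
(19, 2, 11)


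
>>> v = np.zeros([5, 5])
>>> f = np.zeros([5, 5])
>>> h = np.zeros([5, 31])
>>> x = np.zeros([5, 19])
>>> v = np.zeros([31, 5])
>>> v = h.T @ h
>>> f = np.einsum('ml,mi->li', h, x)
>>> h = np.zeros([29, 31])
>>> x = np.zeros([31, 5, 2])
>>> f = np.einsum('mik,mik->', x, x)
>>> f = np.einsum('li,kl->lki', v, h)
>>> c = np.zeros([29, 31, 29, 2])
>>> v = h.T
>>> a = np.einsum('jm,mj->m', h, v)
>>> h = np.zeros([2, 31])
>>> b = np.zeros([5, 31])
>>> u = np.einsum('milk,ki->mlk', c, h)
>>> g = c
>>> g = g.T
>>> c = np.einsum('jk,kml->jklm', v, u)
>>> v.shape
(31, 29)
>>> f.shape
(31, 29, 31)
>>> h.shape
(2, 31)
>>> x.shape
(31, 5, 2)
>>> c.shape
(31, 29, 2, 29)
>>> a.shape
(31,)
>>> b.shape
(5, 31)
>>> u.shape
(29, 29, 2)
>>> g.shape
(2, 29, 31, 29)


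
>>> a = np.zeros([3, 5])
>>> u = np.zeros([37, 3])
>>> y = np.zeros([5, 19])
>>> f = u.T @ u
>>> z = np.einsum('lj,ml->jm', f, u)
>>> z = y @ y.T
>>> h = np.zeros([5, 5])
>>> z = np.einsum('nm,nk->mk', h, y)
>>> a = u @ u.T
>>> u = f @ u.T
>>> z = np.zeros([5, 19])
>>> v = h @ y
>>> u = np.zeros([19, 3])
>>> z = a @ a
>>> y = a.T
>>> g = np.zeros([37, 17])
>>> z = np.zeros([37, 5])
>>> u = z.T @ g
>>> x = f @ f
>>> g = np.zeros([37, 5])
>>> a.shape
(37, 37)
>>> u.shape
(5, 17)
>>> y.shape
(37, 37)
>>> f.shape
(3, 3)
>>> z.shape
(37, 5)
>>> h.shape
(5, 5)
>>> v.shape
(5, 19)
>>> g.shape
(37, 5)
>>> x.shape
(3, 3)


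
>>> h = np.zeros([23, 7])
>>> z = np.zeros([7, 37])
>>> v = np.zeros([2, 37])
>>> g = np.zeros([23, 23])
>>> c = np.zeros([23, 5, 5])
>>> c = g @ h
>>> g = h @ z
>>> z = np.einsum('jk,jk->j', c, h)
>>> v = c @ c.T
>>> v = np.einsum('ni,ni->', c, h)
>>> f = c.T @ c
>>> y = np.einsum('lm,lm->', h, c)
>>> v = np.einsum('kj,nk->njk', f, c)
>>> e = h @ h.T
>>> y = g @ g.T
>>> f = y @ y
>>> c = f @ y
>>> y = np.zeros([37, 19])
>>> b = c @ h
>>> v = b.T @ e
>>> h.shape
(23, 7)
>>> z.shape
(23,)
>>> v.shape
(7, 23)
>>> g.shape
(23, 37)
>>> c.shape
(23, 23)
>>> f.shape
(23, 23)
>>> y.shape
(37, 19)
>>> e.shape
(23, 23)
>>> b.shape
(23, 7)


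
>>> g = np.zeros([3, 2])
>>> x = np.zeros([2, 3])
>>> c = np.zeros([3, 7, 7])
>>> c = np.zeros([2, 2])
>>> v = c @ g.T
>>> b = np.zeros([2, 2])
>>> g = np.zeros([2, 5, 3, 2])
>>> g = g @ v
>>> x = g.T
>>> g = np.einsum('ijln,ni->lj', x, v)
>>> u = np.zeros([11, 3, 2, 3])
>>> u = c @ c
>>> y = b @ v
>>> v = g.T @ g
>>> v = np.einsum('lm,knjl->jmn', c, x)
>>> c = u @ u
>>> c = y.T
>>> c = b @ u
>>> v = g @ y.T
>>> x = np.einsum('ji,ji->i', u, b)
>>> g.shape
(5, 3)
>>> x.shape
(2,)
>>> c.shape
(2, 2)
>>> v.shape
(5, 2)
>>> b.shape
(2, 2)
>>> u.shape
(2, 2)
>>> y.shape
(2, 3)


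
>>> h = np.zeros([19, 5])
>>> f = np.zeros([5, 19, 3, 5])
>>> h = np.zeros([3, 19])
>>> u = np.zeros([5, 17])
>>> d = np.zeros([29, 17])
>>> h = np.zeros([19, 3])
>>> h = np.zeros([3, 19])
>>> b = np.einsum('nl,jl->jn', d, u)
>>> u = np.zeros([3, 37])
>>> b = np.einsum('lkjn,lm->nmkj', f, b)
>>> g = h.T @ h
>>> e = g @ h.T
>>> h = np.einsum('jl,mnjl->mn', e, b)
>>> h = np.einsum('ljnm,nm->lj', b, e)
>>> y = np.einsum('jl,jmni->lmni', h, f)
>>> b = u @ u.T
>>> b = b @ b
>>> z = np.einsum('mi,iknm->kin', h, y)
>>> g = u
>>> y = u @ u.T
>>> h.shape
(5, 29)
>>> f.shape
(5, 19, 3, 5)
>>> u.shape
(3, 37)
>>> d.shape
(29, 17)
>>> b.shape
(3, 3)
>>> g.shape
(3, 37)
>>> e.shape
(19, 3)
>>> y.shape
(3, 3)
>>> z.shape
(19, 29, 3)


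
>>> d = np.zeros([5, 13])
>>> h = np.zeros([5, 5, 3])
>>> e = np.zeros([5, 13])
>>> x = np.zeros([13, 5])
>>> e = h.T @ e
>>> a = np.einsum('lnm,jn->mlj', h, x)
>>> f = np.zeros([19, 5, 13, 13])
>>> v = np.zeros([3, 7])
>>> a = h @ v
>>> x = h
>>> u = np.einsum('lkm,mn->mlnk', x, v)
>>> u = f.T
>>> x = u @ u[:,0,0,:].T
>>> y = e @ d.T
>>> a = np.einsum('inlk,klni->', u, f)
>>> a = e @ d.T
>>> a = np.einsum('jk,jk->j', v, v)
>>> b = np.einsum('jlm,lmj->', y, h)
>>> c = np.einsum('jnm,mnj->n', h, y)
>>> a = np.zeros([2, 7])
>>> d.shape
(5, 13)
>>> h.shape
(5, 5, 3)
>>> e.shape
(3, 5, 13)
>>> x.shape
(13, 13, 5, 13)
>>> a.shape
(2, 7)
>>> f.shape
(19, 5, 13, 13)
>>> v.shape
(3, 7)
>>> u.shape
(13, 13, 5, 19)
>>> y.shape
(3, 5, 5)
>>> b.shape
()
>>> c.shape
(5,)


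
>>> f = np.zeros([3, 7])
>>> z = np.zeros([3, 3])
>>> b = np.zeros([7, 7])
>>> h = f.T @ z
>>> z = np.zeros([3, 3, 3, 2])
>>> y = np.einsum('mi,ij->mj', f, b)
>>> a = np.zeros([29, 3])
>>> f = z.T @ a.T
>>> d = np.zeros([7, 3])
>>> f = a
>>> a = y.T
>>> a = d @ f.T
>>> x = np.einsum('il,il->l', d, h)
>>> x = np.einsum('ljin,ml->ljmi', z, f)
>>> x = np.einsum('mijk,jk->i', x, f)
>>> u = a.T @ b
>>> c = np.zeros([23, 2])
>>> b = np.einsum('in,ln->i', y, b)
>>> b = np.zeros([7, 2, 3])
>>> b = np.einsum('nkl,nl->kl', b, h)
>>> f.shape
(29, 3)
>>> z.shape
(3, 3, 3, 2)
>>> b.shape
(2, 3)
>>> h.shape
(7, 3)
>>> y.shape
(3, 7)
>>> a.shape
(7, 29)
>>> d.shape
(7, 3)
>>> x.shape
(3,)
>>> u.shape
(29, 7)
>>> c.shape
(23, 2)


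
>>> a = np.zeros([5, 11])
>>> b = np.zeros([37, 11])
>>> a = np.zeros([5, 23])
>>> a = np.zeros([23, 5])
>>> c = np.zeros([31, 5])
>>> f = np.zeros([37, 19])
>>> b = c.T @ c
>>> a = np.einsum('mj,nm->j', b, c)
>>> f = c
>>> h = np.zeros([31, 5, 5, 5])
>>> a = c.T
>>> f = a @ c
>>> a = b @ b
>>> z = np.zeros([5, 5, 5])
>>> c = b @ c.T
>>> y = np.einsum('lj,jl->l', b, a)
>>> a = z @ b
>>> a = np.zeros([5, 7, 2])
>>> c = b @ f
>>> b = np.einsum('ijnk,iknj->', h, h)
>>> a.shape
(5, 7, 2)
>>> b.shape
()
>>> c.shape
(5, 5)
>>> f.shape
(5, 5)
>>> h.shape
(31, 5, 5, 5)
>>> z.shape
(5, 5, 5)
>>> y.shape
(5,)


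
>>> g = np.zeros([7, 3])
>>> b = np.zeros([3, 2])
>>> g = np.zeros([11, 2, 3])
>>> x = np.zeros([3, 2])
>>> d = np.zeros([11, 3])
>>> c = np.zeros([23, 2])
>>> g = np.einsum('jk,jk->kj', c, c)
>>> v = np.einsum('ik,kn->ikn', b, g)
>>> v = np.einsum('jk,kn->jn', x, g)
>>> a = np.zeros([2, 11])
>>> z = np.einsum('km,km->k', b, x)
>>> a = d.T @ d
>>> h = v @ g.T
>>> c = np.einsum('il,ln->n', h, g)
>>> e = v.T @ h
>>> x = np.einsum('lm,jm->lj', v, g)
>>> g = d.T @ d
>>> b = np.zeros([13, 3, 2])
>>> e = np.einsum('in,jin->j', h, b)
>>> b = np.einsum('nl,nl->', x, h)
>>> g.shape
(3, 3)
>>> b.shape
()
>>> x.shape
(3, 2)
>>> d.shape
(11, 3)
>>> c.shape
(23,)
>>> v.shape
(3, 23)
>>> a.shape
(3, 3)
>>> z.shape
(3,)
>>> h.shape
(3, 2)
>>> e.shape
(13,)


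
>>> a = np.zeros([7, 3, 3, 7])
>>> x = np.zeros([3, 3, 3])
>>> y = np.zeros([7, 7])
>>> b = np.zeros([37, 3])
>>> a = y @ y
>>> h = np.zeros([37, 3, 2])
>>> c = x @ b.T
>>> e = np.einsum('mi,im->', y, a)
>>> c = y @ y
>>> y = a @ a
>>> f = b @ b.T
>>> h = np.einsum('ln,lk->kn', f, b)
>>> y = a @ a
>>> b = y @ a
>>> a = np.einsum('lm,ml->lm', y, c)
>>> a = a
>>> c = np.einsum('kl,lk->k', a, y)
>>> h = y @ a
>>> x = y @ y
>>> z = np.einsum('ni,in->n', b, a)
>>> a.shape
(7, 7)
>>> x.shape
(7, 7)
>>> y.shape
(7, 7)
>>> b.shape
(7, 7)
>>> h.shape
(7, 7)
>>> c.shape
(7,)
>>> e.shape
()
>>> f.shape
(37, 37)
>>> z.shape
(7,)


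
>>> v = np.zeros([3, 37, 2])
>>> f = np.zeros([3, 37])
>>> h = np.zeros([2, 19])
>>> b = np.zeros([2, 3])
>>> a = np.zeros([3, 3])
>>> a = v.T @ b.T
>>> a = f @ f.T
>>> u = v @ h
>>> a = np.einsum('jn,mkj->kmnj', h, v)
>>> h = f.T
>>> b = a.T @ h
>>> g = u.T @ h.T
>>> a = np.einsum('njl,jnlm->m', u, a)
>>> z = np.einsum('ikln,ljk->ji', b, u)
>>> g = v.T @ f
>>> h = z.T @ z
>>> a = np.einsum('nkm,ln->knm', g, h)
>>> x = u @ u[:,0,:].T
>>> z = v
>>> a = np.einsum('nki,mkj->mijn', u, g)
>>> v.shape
(3, 37, 2)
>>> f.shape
(3, 37)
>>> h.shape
(2, 2)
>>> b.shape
(2, 19, 3, 3)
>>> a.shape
(2, 19, 37, 3)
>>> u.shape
(3, 37, 19)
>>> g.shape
(2, 37, 37)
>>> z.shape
(3, 37, 2)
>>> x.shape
(3, 37, 3)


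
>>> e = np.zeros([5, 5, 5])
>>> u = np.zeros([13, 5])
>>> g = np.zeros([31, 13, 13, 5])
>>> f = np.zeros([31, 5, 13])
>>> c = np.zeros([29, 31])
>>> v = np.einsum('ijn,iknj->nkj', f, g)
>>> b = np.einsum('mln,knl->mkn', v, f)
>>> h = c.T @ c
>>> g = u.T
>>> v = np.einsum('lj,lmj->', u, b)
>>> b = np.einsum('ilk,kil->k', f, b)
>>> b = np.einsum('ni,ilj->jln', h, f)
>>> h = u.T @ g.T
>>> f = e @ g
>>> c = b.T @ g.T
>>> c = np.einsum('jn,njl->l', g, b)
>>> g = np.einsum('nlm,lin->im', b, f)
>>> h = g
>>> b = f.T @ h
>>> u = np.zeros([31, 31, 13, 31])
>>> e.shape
(5, 5, 5)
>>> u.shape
(31, 31, 13, 31)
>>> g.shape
(5, 31)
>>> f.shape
(5, 5, 13)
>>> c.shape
(31,)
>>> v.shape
()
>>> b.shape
(13, 5, 31)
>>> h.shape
(5, 31)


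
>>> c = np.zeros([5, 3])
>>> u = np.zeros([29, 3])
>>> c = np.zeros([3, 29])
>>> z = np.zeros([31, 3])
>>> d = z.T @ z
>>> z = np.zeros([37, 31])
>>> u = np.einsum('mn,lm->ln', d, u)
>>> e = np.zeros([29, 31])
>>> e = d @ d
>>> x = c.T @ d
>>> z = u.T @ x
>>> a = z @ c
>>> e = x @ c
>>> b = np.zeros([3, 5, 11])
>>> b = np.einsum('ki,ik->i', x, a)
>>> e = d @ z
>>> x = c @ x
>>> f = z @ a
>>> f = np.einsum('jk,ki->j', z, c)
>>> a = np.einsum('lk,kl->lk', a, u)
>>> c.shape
(3, 29)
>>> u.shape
(29, 3)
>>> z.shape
(3, 3)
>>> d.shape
(3, 3)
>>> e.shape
(3, 3)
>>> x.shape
(3, 3)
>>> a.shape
(3, 29)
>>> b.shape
(3,)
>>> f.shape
(3,)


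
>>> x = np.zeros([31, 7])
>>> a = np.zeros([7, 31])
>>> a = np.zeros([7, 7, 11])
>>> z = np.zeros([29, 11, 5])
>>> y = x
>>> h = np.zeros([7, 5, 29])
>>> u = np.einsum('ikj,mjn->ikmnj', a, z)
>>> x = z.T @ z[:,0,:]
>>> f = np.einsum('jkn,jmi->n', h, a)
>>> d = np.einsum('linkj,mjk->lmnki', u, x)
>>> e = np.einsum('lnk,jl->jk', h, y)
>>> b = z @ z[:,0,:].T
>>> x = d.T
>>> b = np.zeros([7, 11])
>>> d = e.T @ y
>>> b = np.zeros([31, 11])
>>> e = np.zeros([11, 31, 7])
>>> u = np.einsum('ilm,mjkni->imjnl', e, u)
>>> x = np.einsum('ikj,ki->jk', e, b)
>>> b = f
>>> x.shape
(7, 31)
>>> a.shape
(7, 7, 11)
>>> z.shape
(29, 11, 5)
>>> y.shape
(31, 7)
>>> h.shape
(7, 5, 29)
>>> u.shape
(11, 7, 7, 5, 31)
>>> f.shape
(29,)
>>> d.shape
(29, 7)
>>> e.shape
(11, 31, 7)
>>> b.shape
(29,)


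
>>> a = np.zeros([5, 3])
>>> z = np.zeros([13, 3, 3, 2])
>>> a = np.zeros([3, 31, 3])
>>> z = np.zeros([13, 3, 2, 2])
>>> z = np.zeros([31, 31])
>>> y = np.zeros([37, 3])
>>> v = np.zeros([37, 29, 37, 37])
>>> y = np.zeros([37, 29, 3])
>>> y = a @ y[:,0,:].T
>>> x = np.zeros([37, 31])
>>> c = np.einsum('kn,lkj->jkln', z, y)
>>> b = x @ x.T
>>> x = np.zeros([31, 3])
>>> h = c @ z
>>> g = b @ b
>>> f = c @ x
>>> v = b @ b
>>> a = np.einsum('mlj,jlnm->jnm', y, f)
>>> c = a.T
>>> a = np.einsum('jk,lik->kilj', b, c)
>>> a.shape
(37, 3, 3, 37)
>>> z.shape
(31, 31)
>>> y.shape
(3, 31, 37)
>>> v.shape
(37, 37)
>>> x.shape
(31, 3)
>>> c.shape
(3, 3, 37)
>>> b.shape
(37, 37)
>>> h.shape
(37, 31, 3, 31)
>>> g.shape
(37, 37)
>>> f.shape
(37, 31, 3, 3)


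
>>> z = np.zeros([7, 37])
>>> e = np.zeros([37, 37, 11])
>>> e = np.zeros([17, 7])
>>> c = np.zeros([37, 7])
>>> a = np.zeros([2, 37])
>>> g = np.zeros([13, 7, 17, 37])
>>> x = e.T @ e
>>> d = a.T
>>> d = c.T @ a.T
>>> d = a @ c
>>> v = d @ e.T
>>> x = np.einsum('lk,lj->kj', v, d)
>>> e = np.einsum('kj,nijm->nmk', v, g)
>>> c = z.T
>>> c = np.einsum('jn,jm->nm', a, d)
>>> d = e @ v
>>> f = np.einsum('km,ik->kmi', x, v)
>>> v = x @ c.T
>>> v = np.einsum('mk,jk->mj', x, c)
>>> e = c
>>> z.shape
(7, 37)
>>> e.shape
(37, 7)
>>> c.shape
(37, 7)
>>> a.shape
(2, 37)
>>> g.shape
(13, 7, 17, 37)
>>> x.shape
(17, 7)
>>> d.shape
(13, 37, 17)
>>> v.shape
(17, 37)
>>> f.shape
(17, 7, 2)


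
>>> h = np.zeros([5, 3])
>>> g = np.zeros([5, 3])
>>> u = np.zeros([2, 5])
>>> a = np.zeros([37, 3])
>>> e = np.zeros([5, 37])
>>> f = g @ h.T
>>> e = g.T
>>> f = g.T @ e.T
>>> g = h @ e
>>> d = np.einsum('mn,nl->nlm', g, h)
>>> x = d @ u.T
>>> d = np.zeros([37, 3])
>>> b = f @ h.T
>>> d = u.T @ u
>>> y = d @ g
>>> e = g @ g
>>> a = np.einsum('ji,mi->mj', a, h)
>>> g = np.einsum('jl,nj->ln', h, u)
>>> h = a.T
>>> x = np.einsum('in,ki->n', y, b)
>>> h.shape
(37, 5)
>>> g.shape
(3, 2)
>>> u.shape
(2, 5)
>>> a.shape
(5, 37)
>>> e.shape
(5, 5)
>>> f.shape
(3, 3)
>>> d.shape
(5, 5)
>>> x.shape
(5,)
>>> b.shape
(3, 5)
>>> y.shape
(5, 5)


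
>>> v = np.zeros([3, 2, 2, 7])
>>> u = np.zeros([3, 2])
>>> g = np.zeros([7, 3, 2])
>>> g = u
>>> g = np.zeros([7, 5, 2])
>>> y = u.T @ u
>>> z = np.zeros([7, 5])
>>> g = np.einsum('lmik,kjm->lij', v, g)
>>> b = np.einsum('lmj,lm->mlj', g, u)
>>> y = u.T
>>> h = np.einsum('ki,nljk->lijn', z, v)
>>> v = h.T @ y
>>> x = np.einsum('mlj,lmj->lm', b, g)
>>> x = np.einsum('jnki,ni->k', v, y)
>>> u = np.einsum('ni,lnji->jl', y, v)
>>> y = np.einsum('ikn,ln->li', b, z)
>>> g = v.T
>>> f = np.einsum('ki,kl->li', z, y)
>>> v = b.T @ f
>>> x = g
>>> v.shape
(5, 3, 5)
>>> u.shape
(5, 3)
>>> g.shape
(3, 5, 2, 3)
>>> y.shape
(7, 2)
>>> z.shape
(7, 5)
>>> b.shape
(2, 3, 5)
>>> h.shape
(2, 5, 2, 3)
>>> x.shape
(3, 5, 2, 3)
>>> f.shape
(2, 5)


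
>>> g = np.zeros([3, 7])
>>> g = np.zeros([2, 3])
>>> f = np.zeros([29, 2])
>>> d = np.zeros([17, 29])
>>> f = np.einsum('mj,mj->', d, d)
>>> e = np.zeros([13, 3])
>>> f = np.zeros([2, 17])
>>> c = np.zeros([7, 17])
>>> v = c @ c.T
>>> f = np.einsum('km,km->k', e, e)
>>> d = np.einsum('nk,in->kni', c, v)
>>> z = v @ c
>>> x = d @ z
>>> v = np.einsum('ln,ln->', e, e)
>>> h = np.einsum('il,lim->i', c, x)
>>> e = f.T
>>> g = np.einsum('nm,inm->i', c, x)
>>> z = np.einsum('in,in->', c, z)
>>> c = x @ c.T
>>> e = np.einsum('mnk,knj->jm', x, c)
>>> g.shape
(17,)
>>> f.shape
(13,)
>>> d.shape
(17, 7, 7)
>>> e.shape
(7, 17)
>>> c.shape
(17, 7, 7)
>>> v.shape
()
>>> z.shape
()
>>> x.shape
(17, 7, 17)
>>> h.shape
(7,)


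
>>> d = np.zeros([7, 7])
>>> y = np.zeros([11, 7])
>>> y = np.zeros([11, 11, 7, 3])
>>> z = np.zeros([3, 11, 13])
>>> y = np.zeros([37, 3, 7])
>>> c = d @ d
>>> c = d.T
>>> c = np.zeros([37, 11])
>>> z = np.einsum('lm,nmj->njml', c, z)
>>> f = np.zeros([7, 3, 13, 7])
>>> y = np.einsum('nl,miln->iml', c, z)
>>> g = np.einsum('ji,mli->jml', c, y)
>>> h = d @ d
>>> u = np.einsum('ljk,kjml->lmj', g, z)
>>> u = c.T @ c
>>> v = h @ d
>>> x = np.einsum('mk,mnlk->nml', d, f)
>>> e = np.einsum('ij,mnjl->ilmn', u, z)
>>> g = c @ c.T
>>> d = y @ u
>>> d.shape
(13, 3, 11)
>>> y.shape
(13, 3, 11)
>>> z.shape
(3, 13, 11, 37)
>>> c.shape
(37, 11)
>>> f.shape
(7, 3, 13, 7)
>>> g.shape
(37, 37)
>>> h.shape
(7, 7)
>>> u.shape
(11, 11)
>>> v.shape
(7, 7)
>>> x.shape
(3, 7, 13)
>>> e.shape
(11, 37, 3, 13)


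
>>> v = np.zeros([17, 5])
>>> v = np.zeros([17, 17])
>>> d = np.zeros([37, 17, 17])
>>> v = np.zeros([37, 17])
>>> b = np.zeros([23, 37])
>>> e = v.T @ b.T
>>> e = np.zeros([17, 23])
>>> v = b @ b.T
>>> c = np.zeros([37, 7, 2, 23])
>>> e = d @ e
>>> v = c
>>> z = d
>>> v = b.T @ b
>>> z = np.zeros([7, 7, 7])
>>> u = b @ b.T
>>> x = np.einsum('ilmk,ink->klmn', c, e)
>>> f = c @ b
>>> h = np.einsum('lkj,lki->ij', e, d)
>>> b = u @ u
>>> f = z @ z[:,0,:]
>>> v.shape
(37, 37)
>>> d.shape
(37, 17, 17)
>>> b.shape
(23, 23)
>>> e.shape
(37, 17, 23)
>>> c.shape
(37, 7, 2, 23)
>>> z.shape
(7, 7, 7)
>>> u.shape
(23, 23)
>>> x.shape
(23, 7, 2, 17)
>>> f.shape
(7, 7, 7)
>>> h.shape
(17, 23)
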